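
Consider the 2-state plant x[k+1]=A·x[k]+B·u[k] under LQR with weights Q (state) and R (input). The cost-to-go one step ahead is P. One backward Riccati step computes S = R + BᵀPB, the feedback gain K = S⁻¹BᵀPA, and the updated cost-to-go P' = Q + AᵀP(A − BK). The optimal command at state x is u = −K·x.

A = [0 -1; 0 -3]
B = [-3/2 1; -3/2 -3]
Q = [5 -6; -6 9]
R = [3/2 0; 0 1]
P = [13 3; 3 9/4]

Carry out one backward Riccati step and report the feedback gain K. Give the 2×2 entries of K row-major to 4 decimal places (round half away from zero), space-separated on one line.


BᵀP = [-24.0000 -7.8750; 4.0000 -3.7500]
S = R + BᵀPB = [3/2 0; 0 1] + [47.8125 -0.3750; -0.3750 15.2500] = [49.3125 -0.3750; -0.3750 16.2500]
BᵀPA = [0.0000 47.6250; 0.0000 7.2500]
K = S⁻¹·BᵀPA = [0.0000 0.9693; 0.0000 0.4685]
A−BK = [0.0000 -0.0145; 0.0000 -0.1404]
AᵀP(A−BK) = [0.0000 0.0000; 0.0000 1.6883]
P' = Q + AᵀP(A−BK) = [5.0000 -6.0000; -6.0000 10.6883]
tr(P') = 15.6883

0.0000 0.9693 0.0000 0.4685


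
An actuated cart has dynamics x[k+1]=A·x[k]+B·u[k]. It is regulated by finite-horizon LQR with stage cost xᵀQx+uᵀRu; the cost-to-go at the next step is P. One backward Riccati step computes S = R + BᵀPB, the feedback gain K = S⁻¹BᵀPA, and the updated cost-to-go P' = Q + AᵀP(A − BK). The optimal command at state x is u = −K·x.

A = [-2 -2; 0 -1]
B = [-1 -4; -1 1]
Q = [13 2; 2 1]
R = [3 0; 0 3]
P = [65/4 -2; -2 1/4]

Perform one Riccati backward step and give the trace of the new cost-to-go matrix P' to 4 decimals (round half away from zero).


15.2645

BᵀP = [-14.2500 1.7500; -67.0000 8.2500]
S = R + BᵀPB = [3 0; 0 3] + [12.5000 58.7500; 58.7500 276.2500] = [15.5000 58.7500; 58.7500 279.2500]
BᵀPA = [28.5000 26.7500; 134.0000 125.7500]
K = S⁻¹·BᵀPA = [0.0982 0.0937; 0.4592 0.4306]
A−BK = [-0.0650 -0.1839; -0.3610 -1.3369]
AᵀP(A−BK) = [0.6689 0.6291; 0.6291 0.5956]
P' = Q + AᵀP(A−BK) = [13.6689 2.6291; 2.6291 1.5956]
tr(P') = 15.2645


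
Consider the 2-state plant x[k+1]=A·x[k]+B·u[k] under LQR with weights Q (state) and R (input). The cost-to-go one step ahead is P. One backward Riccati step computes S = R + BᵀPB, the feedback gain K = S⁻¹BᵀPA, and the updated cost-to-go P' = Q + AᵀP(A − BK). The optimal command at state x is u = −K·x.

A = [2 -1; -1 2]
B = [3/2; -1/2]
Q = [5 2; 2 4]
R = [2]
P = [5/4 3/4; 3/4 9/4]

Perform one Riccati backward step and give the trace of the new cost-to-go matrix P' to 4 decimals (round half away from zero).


17.8529

BᵀP = [1.5000 0.0000]
S = R + BᵀPB = [2] + [2.2500] = [4.2500]
BᵀPA = [3.0000 -1.5000]
K = S⁻¹·BᵀPA = [0.7059 -0.3529]
A−BK = [0.9412 -0.4706; -0.6471 1.8235]
AᵀP(A−BK) = [2.1324 -2.1912; -2.1912 6.7206]
P' = Q + AᵀP(A−BK) = [7.1324 -0.1912; -0.1912 10.7206]
tr(P') = 17.8529


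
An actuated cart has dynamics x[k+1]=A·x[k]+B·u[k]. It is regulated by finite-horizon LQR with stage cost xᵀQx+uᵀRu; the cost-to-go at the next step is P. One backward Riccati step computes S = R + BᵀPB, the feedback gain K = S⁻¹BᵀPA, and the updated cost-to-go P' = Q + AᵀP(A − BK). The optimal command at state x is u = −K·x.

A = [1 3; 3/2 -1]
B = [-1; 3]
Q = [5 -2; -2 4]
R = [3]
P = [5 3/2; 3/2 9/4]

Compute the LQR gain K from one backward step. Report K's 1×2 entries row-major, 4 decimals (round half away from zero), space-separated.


0.3831 -0.3506

BᵀP = [-0.5000 5.2500]
S = R + BᵀPB = [3] + [16.2500] = [19.2500]
BᵀPA = [7.3750 -6.7500]
K = S⁻¹·BᵀPA = [0.3831 -0.3506]
A−BK = [1.3831 2.6494; 0.3506 0.0519]
AᵀP(A−BK) = [11.7370 19.4610; 19.4610 35.8831]
P' = Q + AᵀP(A−BK) = [16.7370 17.4610; 17.4610 39.8831]
tr(P') = 56.6201


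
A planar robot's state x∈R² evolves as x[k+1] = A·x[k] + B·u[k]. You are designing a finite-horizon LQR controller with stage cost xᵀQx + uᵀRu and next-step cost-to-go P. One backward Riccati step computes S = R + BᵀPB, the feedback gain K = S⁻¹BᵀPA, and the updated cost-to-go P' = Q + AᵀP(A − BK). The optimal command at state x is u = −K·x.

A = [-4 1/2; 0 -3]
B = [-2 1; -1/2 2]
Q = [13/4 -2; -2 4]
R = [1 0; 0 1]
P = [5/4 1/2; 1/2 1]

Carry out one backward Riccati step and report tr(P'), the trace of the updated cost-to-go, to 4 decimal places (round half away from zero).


12.8902

BᵀP = [-2.7500 -1.5000; 2.2500 2.5000]
S = R + BᵀPB = [1 0; 0 1] + [6.2500 -5.7500; -5.7500 7.2500] = [7.2500 -5.7500; -5.7500 8.2500]
BᵀPA = [11.0000 3.1250; -9.0000 -6.3750]
K = S⁻¹·BᵀPA = [1.4579 -0.4065; -0.0748 -1.0561]
A−BK = [-1.0093 0.7430; 0.8785 -1.0911]
AᵀP(A−BK) = [3.2897 -1.5327; -1.5327 2.3505]
P' = Q + AᵀP(A−BK) = [6.5397 -3.5327; -3.5327 6.3505]
tr(P') = 12.8902


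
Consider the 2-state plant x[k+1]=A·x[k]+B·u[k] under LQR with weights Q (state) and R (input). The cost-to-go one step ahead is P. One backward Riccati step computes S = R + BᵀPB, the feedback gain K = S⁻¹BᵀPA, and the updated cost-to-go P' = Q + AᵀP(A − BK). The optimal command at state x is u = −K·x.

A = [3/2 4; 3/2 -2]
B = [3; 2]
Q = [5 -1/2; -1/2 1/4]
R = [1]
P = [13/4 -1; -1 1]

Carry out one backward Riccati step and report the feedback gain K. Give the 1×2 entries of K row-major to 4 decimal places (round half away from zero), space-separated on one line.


BᵀP = [7.7500 -1.0000]
S = R + BᵀPB = [1] + [21.2500] = [22.2500]
BᵀPA = [10.1250 33.0000]
K = S⁻¹·BᵀPA = [0.4551 1.4831]
A−BK = [0.1348 -0.4494; 0.5899 -4.9663]
AᵀP(A−BK) = [0.4551 -1.5169; -1.5169 23.0562]
P' = Q + AᵀP(A−BK) = [5.4551 -2.0169; -2.0169 23.3062]
tr(P') = 28.7612

0.4551 1.4831


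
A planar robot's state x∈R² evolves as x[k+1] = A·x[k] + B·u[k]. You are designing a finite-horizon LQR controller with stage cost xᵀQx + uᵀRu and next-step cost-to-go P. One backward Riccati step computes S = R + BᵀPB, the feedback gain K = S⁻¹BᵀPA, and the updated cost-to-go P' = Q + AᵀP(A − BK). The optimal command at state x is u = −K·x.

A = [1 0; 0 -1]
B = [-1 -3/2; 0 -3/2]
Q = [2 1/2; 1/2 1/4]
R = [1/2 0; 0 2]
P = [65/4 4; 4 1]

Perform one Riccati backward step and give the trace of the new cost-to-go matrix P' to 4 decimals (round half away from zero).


2.5431

BᵀP = [-16.2500 -4.0000; -30.3750 -7.5000]
S = R + BᵀPB = [1/2 0; 0 2] + [16.2500 30.3750; 30.3750 56.8125] = [16.7500 30.3750; 30.3750 58.8125]
BᵀPA = [-16.2500 4.0000; -30.3750 7.5000]
K = S⁻¹·BᵀPA = [-0.5293 0.1191; -0.2431 0.0660]
A−BK = [0.1061 0.2181; -0.3647 -0.9010]
AᵀP(A−BK) = [0.2646 -0.0595; -0.0595 0.0285]
P' = Q + AᵀP(A−BK) = [2.2646 0.4405; 0.4405 0.2785]
tr(P') = 2.5431


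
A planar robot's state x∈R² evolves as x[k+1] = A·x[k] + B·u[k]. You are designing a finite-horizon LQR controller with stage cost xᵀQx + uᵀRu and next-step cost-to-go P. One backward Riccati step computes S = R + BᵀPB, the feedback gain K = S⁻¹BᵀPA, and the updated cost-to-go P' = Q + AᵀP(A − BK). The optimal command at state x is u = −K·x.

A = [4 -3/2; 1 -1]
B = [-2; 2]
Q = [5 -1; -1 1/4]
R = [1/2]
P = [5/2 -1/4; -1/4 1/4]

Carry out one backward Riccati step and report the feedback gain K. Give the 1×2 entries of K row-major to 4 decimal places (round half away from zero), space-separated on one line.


BᵀP = [-5.5000 1.0000]
S = R + BᵀPB = [1/2] + [13.0000] = [13.5000]
BᵀPA = [-21.0000 7.2500]
K = S⁻¹·BᵀPA = [-1.5556 0.5370]
A−BK = [0.8889 -0.4259; 4.1111 -2.0741]
AᵀP(A−BK) = [5.5833 -2.5972; -2.5972 1.2315]
P' = Q + AᵀP(A−BK) = [10.5833 -3.5972; -3.5972 1.4815]
tr(P') = 12.0648

-1.5556 0.5370


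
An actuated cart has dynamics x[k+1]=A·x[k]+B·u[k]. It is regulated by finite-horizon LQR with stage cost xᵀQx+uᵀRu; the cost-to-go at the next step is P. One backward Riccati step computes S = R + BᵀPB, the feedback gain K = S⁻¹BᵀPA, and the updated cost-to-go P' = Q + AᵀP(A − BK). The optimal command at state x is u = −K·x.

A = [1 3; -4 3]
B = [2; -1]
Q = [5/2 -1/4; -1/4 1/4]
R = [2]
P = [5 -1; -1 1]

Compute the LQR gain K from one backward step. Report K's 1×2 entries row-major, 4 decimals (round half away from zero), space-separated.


0.8519 0.8889

BᵀP = [11.0000 -3.0000]
S = R + BᵀPB = [2] + [25.0000] = [27.0000]
BᵀPA = [23.0000 24.0000]
K = S⁻¹·BᵀPA = [0.8519 0.8889]
A−BK = [-0.7037 1.2222; -3.1481 3.8889]
AᵀP(A−BK) = [9.4074 -8.4444; -8.4444 14.6667]
P' = Q + AᵀP(A−BK) = [11.9074 -8.6944; -8.6944 14.9167]
tr(P') = 26.8241


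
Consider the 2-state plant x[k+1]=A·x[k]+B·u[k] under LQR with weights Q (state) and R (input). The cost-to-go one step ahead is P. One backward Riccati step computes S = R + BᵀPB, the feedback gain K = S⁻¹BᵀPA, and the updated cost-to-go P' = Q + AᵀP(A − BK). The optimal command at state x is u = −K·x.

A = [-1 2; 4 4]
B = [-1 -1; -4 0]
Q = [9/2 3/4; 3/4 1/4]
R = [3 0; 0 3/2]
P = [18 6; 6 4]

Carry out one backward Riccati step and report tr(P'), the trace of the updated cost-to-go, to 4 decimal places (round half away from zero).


BᵀP = [-42.0000 -22.0000; -18.0000 -6.0000]
S = R + BᵀPB = [3 0; 0 3/2] + [130.0000 42.0000; 42.0000 18.0000] = [133.0000 42.0000; 42.0000 19.5000]
BᵀPA = [-46.0000 -172.0000; -6.0000 -60.0000]
K = S⁻¹·BᵀPA = [-0.7776 -1.0054; 1.3671 -0.9114]
A−BK = [-0.4105 0.0832; 0.8897 -0.0217]
AᵀP(A−BK) = [6.4340 0.2821; 0.2821 4.3834]
P' = Q + AᵀP(A−BK) = [10.9340 1.0321; 1.0321 4.6334]
tr(P') = 15.5674

15.5674


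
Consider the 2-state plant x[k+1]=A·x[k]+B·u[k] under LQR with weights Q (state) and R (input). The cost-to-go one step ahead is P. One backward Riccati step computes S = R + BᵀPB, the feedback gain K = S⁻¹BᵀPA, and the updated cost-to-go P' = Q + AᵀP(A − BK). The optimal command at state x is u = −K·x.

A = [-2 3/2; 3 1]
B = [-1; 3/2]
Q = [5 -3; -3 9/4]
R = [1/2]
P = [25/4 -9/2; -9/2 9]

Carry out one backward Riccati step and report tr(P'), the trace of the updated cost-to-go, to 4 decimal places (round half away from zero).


BᵀP = [-13.0000 18.0000]
S = R + BᵀPB = [1/2] + [40.0000] = [40.5000]
BᵀPA = [80.0000 -1.5000]
K = S⁻¹·BᵀPA = [1.9753 -0.0370]
A−BK = [-0.0247 1.4630; 0.0370 1.0556]
AᵀP(A−BK) = [1.9753 -0.0370; -0.0370 9.5069]
P' = Q + AᵀP(A−BK) = [6.9753 -3.0370; -3.0370 11.7569]
tr(P') = 18.7323

18.7323


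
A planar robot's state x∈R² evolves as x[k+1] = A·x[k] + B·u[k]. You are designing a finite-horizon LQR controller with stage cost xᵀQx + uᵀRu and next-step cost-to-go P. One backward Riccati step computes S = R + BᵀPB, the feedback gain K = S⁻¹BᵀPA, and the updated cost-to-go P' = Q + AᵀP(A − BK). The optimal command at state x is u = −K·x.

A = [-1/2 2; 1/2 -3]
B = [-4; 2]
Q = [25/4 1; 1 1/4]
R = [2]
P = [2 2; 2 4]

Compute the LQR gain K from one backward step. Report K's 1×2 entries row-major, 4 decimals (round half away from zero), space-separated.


BᵀP = [-4.0000 0.0000]
S = R + BᵀPB = [2] + [16.0000] = [18.0000]
BᵀPA = [2.0000 -8.0000]
K = S⁻¹·BᵀPA = [0.1111 -0.4444]
A−BK = [-0.0556 0.2222; 0.2778 -2.1111]
AᵀP(A−BK) = [0.2778 -2.1111; -2.1111 16.4444]
P' = Q + AᵀP(A−BK) = [6.5278 -1.1111; -1.1111 16.6944]
tr(P') = 23.2222

0.1111 -0.4444


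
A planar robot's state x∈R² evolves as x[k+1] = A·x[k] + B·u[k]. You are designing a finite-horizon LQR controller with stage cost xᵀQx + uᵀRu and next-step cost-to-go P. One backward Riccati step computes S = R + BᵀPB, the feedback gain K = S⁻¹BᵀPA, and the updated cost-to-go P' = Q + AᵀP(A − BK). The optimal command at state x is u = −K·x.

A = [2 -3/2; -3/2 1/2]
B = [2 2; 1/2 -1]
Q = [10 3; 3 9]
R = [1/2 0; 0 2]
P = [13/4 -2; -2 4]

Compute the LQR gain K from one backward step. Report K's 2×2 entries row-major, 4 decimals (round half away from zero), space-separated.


BᵀP = [5.5000 -2.0000; 8.5000 -8.0000]
S = R + BᵀPB = [1/2 0; 0 2] + [10.0000 13.0000; 13.0000 25.0000] = [10.5000 13.0000; 13.0000 27.0000]
BᵀPA = [14.0000 -9.2500; 29.0000 -16.7500]
K = S⁻¹·BᵀPA = [0.0087 -0.2795; 1.0699 -0.4858]
A−BK = [-0.1572 0.0306; -0.4345 0.1539]
AᵀP(A−BK) = [2.8515 -1.2489; -1.2489 0.5901]
P' = Q + AᵀP(A−BK) = [12.8515 1.7511; 1.7511 9.5901]
tr(P') = 22.4416

0.0087 -0.2795 1.0699 -0.4858


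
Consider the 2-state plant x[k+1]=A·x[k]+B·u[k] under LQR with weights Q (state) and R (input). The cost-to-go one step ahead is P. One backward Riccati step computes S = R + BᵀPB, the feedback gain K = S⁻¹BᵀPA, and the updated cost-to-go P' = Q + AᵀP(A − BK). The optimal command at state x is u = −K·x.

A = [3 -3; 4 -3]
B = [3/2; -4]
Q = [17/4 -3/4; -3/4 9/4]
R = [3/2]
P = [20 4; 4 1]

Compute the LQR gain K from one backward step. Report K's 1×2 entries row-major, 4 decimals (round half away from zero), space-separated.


BᵀP = [14.0000 2.0000]
S = R + BᵀPB = [3/2] + [13.0000] = [14.5000]
BᵀPA = [50.0000 -48.0000]
K = S⁻¹·BᵀPA = [3.4483 -3.3103]
A−BK = [-2.1724 1.9655; 17.7931 -16.2414]
AᵀP(A−BK) = [119.5862 -110.4828; -110.4828 102.1034]
P' = Q + AᵀP(A−BK) = [123.8362 -111.2328; -111.2328 104.3534]
tr(P') = 228.1897

3.4483 -3.3103


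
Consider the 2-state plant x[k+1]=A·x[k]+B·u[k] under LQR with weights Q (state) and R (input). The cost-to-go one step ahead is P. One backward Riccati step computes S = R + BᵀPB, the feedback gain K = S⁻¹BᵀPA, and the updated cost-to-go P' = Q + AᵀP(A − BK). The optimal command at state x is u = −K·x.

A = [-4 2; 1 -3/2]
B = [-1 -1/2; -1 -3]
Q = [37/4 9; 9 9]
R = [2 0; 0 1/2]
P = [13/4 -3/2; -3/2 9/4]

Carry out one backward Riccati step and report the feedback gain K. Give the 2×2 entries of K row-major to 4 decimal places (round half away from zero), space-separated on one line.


2.4073 -1.2925 -1.4665 1.1012

BᵀP = [-1.7500 -0.7500; 2.8750 -6.0000]
S = R + BᵀPB = [2 0; 0 1/2] + [2.5000 3.1250; 3.1250 16.5625] = [4.5000 3.1250; 3.1250 17.0625]
BᵀPA = [6.2500 -2.3750; -17.5000 14.7500]
K = S⁻¹·BᵀPA = [2.4073 -1.2925; -1.4665 1.1012]
A−BK = [-2.3260 1.2581; -0.9923 0.5111]
AᵀP(A−BK) = [25.5398 -14.0261; -14.0261 7.7503]
P' = Q + AᵀP(A−BK) = [34.7898 -5.0261; -5.0261 16.7503]
tr(P') = 51.5400


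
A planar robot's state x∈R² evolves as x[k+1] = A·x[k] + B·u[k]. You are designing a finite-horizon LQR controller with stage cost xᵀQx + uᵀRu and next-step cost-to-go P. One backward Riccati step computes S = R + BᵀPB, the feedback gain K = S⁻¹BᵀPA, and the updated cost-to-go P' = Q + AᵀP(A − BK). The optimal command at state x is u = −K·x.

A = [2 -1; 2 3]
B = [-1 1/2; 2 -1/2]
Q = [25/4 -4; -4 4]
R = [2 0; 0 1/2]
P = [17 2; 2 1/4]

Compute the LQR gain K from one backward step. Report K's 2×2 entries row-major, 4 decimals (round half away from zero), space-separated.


BᵀP = [-13.0000 -1.5000; 7.5000 0.8750]
S = R + BᵀPB = [2 0; 0 1/2] + [10.0000 -5.7500; -5.7500 3.3125] = [12.0000 -5.7500; -5.7500 3.8125]
BᵀPA = [-29.0000 8.5000; 16.7500 -4.8750]
K = S⁻¹·BᵀPA = [-1.1232 0.3448; 2.6995 -0.7586]
A−BK = [-0.4729 -0.2759; 5.5961 1.9310]
AᵀP(A−BK) = [7.2118 -1.7931; -1.7931 0.6207]
P' = Q + AᵀP(A−BK) = [13.4618 -5.7931; -5.7931 4.6207]
tr(P') = 18.0825

-1.1232 0.3448 2.6995 -0.7586


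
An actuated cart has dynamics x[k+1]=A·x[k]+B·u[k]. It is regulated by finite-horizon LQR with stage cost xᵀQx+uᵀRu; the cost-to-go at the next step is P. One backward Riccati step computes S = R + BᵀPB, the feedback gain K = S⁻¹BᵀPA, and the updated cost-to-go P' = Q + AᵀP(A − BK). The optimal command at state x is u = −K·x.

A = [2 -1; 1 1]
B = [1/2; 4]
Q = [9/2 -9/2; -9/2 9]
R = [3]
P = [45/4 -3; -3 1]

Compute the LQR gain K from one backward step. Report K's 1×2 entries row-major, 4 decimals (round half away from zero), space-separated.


BᵀP = [-6.3750 2.5000]
S = R + BᵀPB = [3] + [6.8125] = [9.8125]
BᵀPA = [-10.2500 8.8750]
K = S⁻¹·BᵀPA = [-1.0446 0.9045]
A−BK = [2.5223 -1.4522; 5.1783 -2.6178]
AᵀP(A−BK) = [23.2930 -15.2293; -15.2293 10.2229]
P' = Q + AᵀP(A−BK) = [27.7930 -19.7293; -19.7293 19.2229]
tr(P') = 47.0159

-1.0446 0.9045


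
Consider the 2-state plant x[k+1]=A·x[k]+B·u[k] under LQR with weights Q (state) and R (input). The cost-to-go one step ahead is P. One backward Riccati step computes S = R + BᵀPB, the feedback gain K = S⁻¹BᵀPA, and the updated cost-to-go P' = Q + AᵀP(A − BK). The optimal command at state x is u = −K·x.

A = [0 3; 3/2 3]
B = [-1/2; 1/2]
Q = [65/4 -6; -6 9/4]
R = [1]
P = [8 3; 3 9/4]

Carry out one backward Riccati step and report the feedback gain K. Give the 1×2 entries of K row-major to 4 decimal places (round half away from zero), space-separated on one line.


BᵀP = [-2.5000 -0.3750]
S = R + BᵀPB = [1] + [1.0625] = [2.0625]
BᵀPA = [-0.5625 -8.6250]
K = S⁻¹·BᵀPA = [-0.2727 -4.1818]
A−BK = [-0.1364 0.9091; 1.6364 5.0909]
AᵀP(A−BK) = [4.9091 21.2727; 21.2727 110.1818]
P' = Q + AᵀP(A−BK) = [21.1591 15.2727; 15.2727 112.4318]
tr(P') = 133.5909

-0.2727 -4.1818


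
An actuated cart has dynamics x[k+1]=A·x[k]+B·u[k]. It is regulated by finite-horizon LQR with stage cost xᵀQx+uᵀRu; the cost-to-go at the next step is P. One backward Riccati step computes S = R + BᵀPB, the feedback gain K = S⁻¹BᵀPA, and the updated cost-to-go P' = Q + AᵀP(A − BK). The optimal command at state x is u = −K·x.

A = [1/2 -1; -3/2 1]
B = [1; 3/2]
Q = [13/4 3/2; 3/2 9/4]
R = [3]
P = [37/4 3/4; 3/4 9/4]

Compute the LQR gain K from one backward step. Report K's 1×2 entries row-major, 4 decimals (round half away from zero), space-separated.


BᵀP = [10.3750 4.1250]
S = R + BᵀPB = [3] + [16.5625] = [19.5625]
BᵀPA = [-1.0000 -6.2500]
K = S⁻¹·BᵀPA = [-0.0511 -0.3195]
A−BK = [0.5511 -0.6805; -1.4233 1.4792]
AᵀP(A−BK) = [6.1989 -6.8195; -6.8195 8.0032]
P' = Q + AᵀP(A−BK) = [9.4489 -5.3195; -5.3195 10.2532]
tr(P') = 19.7021

-0.0511 -0.3195


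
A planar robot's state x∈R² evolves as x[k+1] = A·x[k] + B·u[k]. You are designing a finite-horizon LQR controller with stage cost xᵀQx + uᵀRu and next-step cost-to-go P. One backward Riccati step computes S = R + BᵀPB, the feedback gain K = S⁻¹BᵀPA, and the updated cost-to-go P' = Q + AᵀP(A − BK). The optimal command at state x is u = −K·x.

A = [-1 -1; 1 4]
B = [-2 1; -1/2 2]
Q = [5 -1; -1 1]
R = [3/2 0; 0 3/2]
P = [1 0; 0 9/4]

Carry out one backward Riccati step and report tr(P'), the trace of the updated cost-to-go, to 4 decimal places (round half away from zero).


BᵀP = [-2.0000 -1.1250; 1.0000 4.5000]
S = R + BᵀPB = [3/2 0; 0 3/2] + [4.5625 -4.2500; -4.2500 10.0000] = [6.0625 -4.2500; -4.2500 11.5000]
BᵀPA = [0.8750 -2.5000; 3.5000 17.0000]
K = S⁻¹·BᵀPA = [0.4828 0.8421; 0.4828 1.7895]
A−BK = [-0.5172 -1.1053; 0.2759 0.8421]
AᵀP(A−BK) = [1.1379 3.0000; 3.0000 8.6842]
P' = Q + AᵀP(A−BK) = [6.1379 2.0000; 2.0000 9.6842]
tr(P') = 15.8221

15.8221


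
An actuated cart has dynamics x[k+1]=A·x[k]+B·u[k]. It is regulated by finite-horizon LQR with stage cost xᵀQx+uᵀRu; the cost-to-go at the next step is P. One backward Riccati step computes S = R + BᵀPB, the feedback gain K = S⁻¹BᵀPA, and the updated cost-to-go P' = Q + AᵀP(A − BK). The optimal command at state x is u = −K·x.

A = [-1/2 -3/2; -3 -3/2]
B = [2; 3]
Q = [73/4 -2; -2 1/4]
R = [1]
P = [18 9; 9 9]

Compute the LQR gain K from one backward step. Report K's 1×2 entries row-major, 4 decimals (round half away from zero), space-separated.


BᵀP = [63.0000 45.0000]
S = R + BᵀPB = [1] + [261.0000] = [262.0000]
BᵀPA = [-166.5000 -162.0000]
K = S⁻¹·BᵀPA = [-0.6355 -0.6183]
A−BK = [0.7710 -0.2634; -1.0935 0.3550]
AᵀP(A−BK) = [6.6899 -1.7004; -1.7004 1.0821]
P' = Q + AᵀP(A−BK) = [24.9399 -3.7004; -3.7004 1.3321]
tr(P') = 26.2719

-0.6355 -0.6183


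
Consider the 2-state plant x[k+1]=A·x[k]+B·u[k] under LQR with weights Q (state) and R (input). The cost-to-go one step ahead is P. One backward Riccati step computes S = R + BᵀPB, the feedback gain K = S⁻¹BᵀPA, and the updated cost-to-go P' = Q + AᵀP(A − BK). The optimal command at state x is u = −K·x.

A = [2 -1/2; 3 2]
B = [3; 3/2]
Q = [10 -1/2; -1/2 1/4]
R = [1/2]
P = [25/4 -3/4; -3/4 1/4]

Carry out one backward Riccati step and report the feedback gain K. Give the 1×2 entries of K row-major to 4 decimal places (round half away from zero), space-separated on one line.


0.5859 -0.2485

BᵀP = [17.6250 -1.8750]
S = R + BᵀPB = [1/2] + [50.0625] = [50.5625]
BᵀPA = [29.6250 -12.5625]
K = S⁻¹·BᵀPA = [0.5859 -0.2485]
A−BK = [0.2423 0.2454; 2.1211 2.3727]
AᵀP(A−BK) = [0.8925 0.7355; 0.7355 0.9413]
P' = Q + AᵀP(A−BK) = [10.8925 0.2355; 0.2355 1.1913]
tr(P') = 12.0837


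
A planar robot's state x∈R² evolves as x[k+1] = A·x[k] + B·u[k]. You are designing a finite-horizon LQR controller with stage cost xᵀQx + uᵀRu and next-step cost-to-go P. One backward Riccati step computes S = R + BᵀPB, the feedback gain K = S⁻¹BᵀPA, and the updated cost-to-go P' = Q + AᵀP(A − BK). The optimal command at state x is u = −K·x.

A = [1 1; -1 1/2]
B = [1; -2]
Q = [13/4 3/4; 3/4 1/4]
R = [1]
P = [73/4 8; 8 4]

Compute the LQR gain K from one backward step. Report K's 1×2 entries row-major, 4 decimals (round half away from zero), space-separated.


0.6923 0.6923

BᵀP = [2.2500 0.0000]
S = R + BᵀPB = [1] + [2.2500] = [3.2500]
BᵀPA = [2.2500 2.2500]
K = S⁻¹·BᵀPA = [0.6923 0.6923]
A−BK = [0.3077 0.3077; 0.3846 1.8846]
AᵀP(A−BK) = [4.6923 10.6923; 10.6923 25.6923]
P' = Q + AᵀP(A−BK) = [7.9423 11.4423; 11.4423 25.9423]
tr(P') = 33.8846


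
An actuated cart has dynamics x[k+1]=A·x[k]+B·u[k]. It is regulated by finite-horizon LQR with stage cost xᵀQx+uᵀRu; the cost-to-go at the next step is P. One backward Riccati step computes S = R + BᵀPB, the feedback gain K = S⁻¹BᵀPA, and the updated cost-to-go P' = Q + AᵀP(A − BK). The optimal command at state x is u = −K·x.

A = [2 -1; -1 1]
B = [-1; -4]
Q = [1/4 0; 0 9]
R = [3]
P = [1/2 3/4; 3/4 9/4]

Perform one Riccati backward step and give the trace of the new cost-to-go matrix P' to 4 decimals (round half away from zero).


10.7253

BᵀP = [-3.5000 -9.7500]
S = R + BᵀPB = [3] + [42.5000] = [45.5000]
BᵀPA = [2.7500 -6.2500]
K = S⁻¹·BᵀPA = [0.0604 -0.1374]
A−BK = [2.0604 -1.1374; -0.7582 0.4505]
AᵀP(A−BK) = [1.0838 -0.6223; -0.6223 0.3915]
P' = Q + AᵀP(A−BK) = [1.3338 -0.6223; -0.6223 9.3915]
tr(P') = 10.7253


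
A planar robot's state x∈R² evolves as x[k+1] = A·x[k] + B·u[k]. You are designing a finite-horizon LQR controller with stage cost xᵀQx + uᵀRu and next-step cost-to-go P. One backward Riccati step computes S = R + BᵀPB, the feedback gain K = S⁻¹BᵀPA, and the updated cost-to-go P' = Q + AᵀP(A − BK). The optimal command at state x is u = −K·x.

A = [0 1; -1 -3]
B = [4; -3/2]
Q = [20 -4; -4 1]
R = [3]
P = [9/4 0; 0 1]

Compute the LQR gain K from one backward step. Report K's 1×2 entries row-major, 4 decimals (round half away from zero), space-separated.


0.0364 0.3273

BᵀP = [9.0000 -1.5000]
S = R + BᵀPB = [3] + [38.2500] = [41.2500]
BᵀPA = [1.5000 13.5000]
K = S⁻¹·BᵀPA = [0.0364 0.3273]
A−BK = [-0.1455 -0.3091; -0.9455 -2.5091]
AᵀP(A−BK) = [0.9455 2.5091; 2.5091 6.8318]
P' = Q + AᵀP(A−BK) = [20.9455 -1.4909; -1.4909 7.8318]
tr(P') = 28.7773


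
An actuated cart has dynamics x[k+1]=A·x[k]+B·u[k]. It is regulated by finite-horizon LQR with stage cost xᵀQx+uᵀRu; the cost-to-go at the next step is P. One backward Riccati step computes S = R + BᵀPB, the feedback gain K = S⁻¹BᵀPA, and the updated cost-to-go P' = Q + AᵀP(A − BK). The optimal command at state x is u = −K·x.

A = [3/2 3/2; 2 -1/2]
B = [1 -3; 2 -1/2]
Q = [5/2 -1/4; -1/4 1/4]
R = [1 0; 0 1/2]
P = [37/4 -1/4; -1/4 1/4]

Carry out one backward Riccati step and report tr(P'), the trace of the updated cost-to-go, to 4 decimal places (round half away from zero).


3.4504

BᵀP = [8.7500 0.2500; -27.6250 0.6250]
S = R + BᵀPB = [1 0; 0 1/2] + [9.2500 -26.3750; -26.3750 82.5625] = [10.2500 -26.3750; -26.3750 83.0625]
BᵀPA = [13.6250 13.0000; -40.1875 -41.7500]
K = S⁻¹·BᵀPA = [0.4609 -0.1370; -0.3375 -0.5461]
A−BK = [0.0267 -0.0014; 0.9095 -0.4990]
AᵀP(A−BK) = [0.4706 -0.0812; -0.0812 0.2298]
P' = Q + AᵀP(A−BK) = [2.9706 -0.3312; -0.3312 0.4798]
tr(P') = 3.4504


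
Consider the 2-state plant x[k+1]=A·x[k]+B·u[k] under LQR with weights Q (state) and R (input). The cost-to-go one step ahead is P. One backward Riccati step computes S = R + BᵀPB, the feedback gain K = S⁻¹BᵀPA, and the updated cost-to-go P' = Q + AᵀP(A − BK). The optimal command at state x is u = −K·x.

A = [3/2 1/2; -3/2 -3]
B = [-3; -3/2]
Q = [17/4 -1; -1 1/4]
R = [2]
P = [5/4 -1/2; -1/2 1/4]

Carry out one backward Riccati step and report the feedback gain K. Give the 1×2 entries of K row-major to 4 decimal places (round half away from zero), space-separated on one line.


BᵀP = [-3.0000 1.1250]
S = R + BᵀPB = [2] + [7.3125] = [9.3125]
BᵀPA = [-6.1875 -4.8750]
K = S⁻¹·BᵀPA = [-0.6644 -0.5235]
A−BK = [-0.4933 -1.0705; -2.4966 -3.7852]
AᵀP(A−BK) = [1.5138 1.4484; 1.4484 1.5105]
P' = Q + AᵀP(A−BK) = [5.7638 0.4484; 0.4484 1.7605]
tr(P') = 7.5243

-0.6644 -0.5235


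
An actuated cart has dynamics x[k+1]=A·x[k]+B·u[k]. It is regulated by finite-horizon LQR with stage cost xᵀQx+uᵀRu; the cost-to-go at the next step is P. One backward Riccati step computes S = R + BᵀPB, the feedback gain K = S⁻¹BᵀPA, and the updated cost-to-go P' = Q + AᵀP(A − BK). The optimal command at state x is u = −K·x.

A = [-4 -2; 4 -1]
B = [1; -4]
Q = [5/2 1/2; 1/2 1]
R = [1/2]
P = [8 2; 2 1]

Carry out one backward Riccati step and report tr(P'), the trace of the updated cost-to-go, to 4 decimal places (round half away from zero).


BᵀP = [0.0000 -2.0000]
S = R + BᵀPB = [1/2] + [8.0000] = [8.5000]
BᵀPA = [-8.0000 2.0000]
K = S⁻¹·BᵀPA = [-0.9412 0.2353]
A−BK = [-3.0588 -2.2353; 0.2353 -0.0588]
AᵀP(A−BK) = [72.4706 53.8824; 53.8824 40.5294]
P' = Q + AᵀP(A−BK) = [74.9706 54.3824; 54.3824 41.5294]
tr(P') = 116.5000

116.5000


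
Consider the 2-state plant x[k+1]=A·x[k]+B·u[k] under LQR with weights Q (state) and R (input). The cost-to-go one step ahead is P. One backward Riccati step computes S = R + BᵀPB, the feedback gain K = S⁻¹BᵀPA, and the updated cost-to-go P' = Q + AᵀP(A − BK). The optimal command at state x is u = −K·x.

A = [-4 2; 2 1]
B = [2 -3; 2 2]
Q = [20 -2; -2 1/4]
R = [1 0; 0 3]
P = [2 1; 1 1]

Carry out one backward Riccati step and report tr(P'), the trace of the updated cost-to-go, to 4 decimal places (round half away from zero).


BᵀP = [6.0000 4.0000; -4.0000 -1.0000]
S = R + BᵀPB = [1 0; 0 3] + [20.0000 -10.0000; -10.0000 10.0000] = [21.0000 -10.0000; -10.0000 13.0000]
BᵀPA = [-16.0000 16.0000; 14.0000 -9.0000]
K = S⁻¹·BᵀPA = [-0.3931 0.6821; 0.7746 -0.1676]
A−BK = [-0.8902 0.1329; 1.2370 -0.0289]
AᵀP(A−BK) = [2.8671 -0.7399; -0.7399 0.5780]
P' = Q + AᵀP(A−BK) = [22.8671 -2.7399; -2.7399 0.8280]
tr(P') = 23.6951

23.6951


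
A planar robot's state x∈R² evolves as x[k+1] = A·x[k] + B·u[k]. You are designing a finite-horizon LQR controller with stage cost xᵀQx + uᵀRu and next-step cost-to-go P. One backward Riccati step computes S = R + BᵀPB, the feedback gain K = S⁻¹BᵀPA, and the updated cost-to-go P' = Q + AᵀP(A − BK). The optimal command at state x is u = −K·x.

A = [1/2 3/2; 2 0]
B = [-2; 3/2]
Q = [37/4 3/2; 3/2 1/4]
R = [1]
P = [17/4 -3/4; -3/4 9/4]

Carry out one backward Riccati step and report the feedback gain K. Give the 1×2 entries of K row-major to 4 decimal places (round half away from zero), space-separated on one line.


0.1791 -0.5238

BᵀP = [-9.6250 4.8750]
S = R + BᵀPB = [1] + [26.5625] = [27.5625]
BᵀPA = [4.9375 -14.4375]
K = S⁻¹·BᵀPA = [0.1791 -0.5238]
A−BK = [0.8583 0.4524; 1.7313 0.7857]
AᵀP(A−BK) = [7.6780 3.5238; 3.5238 2.0000]
P' = Q + AᵀP(A−BK) = [16.9280 5.0238; 5.0238 2.2500]
tr(P') = 19.1780


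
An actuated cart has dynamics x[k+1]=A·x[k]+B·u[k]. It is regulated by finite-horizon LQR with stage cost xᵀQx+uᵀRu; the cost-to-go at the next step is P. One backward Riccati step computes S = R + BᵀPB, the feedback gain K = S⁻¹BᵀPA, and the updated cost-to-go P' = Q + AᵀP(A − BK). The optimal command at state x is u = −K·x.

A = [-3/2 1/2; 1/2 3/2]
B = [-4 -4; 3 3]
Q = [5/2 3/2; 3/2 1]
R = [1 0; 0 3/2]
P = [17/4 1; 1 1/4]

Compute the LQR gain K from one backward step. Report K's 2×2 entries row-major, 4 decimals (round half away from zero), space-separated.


0.2481 -0.1521 0.1654 -0.1014

BᵀP = [-14.0000 -3.2500; -14.0000 -3.2500]
S = R + BᵀPB = [1 0; 0 3/2] + [46.2500 46.2500; 46.2500 46.2500] = [47.2500 46.2500; 46.2500 47.7500]
BᵀPA = [19.3750 -11.8750; 19.3750 -11.8750]
K = S⁻¹·BᵀPA = [0.2481 -0.1521; 0.1654 -0.1014]
A−BK = [0.1542 -0.5139; -0.7407 2.2604]
AᵀP(A−BK) = [0.1124 -0.0890; -0.0890 0.1151]
P' = Q + AᵀP(A−BK) = [2.6124 1.4110; 1.4110 1.1151]
tr(P') = 3.7275


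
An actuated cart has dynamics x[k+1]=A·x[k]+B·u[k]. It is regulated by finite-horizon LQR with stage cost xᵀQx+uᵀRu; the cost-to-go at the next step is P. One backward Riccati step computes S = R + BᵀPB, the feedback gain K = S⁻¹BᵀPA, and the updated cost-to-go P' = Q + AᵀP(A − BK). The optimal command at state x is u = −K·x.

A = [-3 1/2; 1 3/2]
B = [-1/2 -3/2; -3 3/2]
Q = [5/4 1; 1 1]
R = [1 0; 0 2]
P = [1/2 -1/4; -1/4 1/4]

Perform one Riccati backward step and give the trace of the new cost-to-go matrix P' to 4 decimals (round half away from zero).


4.8664

BᵀP = [0.5000 -0.6250; -1.1250 0.7500]
S = R + BᵀPB = [1 0; 0 2] + [1.6250 -1.6875; -1.6875 2.8125] = [2.6250 -1.6875; -1.6875 4.8125]
BᵀPA = [-2.1250 -0.6875; 4.1250 0.5625]
K = S⁻¹·BᵀPA = [-0.3337 -0.2411; 0.7401 0.0323]
A−BK = [-2.0567 0.4279; -1.1114 0.7281]
AᵀP(A−BK) = [2.4878 -0.0208; -0.0208 0.1285]
P' = Q + AᵀP(A−BK) = [3.7378 0.9792; 0.9792 1.1285]
tr(P') = 4.8664


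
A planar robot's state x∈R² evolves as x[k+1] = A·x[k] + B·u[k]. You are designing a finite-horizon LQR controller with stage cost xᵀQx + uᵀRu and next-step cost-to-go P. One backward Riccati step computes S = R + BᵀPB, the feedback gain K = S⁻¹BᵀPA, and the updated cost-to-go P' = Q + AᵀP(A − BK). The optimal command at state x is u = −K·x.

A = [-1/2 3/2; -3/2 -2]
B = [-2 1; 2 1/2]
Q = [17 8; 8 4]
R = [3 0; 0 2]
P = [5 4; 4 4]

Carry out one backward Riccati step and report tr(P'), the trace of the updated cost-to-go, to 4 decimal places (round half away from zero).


25.5313

BᵀP = [-2.0000 0.0000; 7.0000 6.0000]
S = R + BᵀPB = [3 0; 0 2] + [4.0000 -2.0000; -2.0000 10.0000] = [7.0000 -2.0000; -2.0000 12.0000]
BᵀPA = [1.0000 -3.0000; -12.5000 -1.5000]
K = S⁻¹·BᵀPA = [-0.1625 -0.4875; -1.0688 -0.2063]
A−BK = [0.2438 0.7313; -0.6406 -0.9219]
AᵀP(A−BK) = [3.0531 1.1594; 1.1594 1.4781]
P' = Q + AᵀP(A−BK) = [20.0531 9.1594; 9.1594 5.4781]
tr(P') = 25.5313


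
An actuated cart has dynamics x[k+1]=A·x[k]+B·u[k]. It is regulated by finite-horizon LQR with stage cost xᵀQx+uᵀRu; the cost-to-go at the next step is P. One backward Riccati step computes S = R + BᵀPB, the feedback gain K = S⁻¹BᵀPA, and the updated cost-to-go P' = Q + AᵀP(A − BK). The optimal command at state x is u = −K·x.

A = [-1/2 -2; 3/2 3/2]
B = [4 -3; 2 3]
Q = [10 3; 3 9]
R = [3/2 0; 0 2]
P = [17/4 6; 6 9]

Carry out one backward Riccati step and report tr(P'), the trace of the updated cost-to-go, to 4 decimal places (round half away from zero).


19.6521

BᵀP = [29.0000 42.0000; 5.2500 9.0000]
S = R + BᵀPB = [3/2 0; 0 2] + [200.0000 39.0000; 39.0000 11.2500] = [201.5000 39.0000; 39.0000 13.2500]
BᵀPA = [48.5000 5.0000; 10.8750 3.0000]
K = S⁻¹·BᵀPA = [0.1902 -0.0442; 0.2610 0.3564]
A−BK = [-0.4779 -0.7540; 0.3367 0.5190]
AᵀP(A−BK) = [0.2505 0.2662; 0.2662 0.4016]
P' = Q + AᵀP(A−BK) = [10.2505 3.2662; 3.2662 9.4016]
tr(P') = 19.6521


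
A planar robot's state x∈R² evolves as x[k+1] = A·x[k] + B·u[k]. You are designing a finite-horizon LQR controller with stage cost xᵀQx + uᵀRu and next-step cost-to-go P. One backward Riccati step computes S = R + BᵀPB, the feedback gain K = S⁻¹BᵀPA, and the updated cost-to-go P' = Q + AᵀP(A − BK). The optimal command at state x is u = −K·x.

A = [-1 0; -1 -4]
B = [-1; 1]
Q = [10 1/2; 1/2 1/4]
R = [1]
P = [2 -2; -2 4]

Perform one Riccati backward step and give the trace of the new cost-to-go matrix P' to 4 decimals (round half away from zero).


23.5227

BᵀP = [-4.0000 6.0000]
S = R + BᵀPB = [1] + [10.0000] = [11.0000]
BᵀPA = [-2.0000 -24.0000]
K = S⁻¹·BᵀPA = [-0.1818 -2.1818]
A−BK = [-1.1818 -2.1818; -0.8182 -1.8182]
AᵀP(A−BK) = [1.6364 3.6364; 3.6364 11.6364]
P' = Q + AᵀP(A−BK) = [11.6364 4.1364; 4.1364 11.8864]
tr(P') = 23.5227


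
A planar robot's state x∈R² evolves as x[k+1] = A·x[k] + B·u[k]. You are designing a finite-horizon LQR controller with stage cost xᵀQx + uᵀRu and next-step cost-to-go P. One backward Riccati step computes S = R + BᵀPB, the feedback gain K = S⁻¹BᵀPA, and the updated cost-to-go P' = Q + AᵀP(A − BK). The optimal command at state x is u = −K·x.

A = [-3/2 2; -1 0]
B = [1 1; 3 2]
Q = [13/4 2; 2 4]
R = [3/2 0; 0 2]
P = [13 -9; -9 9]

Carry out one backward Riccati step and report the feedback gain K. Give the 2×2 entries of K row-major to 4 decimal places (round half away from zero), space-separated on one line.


0.5632 -1.4440 -0.9260 1.4513

BᵀP = [-14.0000 18.0000; -5.0000 9.0000]
S = R + BᵀPB = [3/2 0; 0 2] + [40.0000 22.0000; 22.0000 13.0000] = [41.5000 22.0000; 22.0000 15.0000]
BᵀPA = [3.0000 -28.0000; -1.5000 -10.0000]
K = S⁻¹·BᵀPA = [0.5632 -1.4440; -0.9260 1.4513]
A−BK = [-1.1372 1.9928; -0.8375 1.4296]
AᵀP(A−BK) = [8.1715 -14.4910; -14.4910 26.0794]
P' = Q + AᵀP(A−BK) = [11.4215 -12.4910; -12.4910 30.0794]
tr(P') = 41.5009


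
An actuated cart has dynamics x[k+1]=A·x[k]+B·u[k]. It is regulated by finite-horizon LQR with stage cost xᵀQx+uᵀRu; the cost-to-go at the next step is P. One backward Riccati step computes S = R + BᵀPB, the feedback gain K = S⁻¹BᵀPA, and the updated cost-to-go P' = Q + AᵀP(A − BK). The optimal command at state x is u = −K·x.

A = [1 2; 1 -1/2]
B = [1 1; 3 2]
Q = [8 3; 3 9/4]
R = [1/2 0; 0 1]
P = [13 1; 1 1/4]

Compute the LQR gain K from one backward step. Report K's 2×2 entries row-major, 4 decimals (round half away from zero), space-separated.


BᵀP = [16.0000 1.7500; 15.0000 1.5000]
S = R + BᵀPB = [1/2 0; 0 1] + [21.2500 19.5000; 19.5000 18.0000] = [21.7500 19.5000; 19.5000 19.0000]
BᵀPA = [17.7500 31.1250; 16.5000 29.2500]
K = S⁻¹·BᵀPA = [0.4697 0.6364; 0.3864 0.8864]
A−BK = [0.1439 0.4773; -1.1818 -4.1818]
AᵀP(A−BK) = [0.5379 1.4545; 1.4545 4.3295]
P' = Q + AᵀP(A−BK) = [8.5379 4.4545; 4.4545 6.5795]
tr(P') = 15.1174

0.4697 0.6364 0.3864 0.8864


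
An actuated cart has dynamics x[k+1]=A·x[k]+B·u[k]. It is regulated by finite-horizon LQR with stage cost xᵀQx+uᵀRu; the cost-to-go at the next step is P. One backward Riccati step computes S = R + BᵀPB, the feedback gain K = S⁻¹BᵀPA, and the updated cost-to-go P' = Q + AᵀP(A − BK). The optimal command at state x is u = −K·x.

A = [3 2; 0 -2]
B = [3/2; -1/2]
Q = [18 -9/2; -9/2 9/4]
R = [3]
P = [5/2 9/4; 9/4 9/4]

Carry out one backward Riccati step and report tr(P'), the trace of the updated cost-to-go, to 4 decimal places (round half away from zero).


BᵀP = [2.6250 2.2500]
S = R + BᵀPB = [3] + [2.8125] = [5.8125]
BᵀPA = [7.8750 0.7500]
K = S⁻¹·BᵀPA = [1.3548 0.1290]
A−BK = [0.9677 1.8065; 0.6774 -1.9355]
AᵀP(A−BK) = [11.8306 0.4839; 0.4839 0.9032]
P' = Q + AᵀP(A−BK) = [29.8306 -4.0161; -4.0161 3.1532]
tr(P') = 32.9839

32.9839


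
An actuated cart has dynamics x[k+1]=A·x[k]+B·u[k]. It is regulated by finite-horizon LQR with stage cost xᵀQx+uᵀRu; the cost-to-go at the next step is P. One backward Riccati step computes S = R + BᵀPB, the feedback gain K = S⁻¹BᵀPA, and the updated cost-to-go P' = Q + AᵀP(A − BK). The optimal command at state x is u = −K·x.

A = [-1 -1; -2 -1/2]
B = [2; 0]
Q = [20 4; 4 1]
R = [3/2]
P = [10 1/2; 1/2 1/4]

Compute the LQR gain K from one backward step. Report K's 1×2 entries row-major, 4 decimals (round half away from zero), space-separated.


BᵀP = [20.0000 1.0000]
S = R + BᵀPB = [3/2] + [40.0000] = [41.5000]
BᵀPA = [-22.0000 -20.5000]
K = S⁻¹·BᵀPA = [-0.5301 -0.4940]
A−BK = [0.0602 -0.0120; -2.0000 -0.5000]
AᵀP(A−BK) = [1.3373 0.6325; 0.6325 0.4360]
P' = Q + AᵀP(A−BK) = [21.3373 4.6325; 4.6325 1.4360]
tr(P') = 22.7733

-0.5301 -0.4940


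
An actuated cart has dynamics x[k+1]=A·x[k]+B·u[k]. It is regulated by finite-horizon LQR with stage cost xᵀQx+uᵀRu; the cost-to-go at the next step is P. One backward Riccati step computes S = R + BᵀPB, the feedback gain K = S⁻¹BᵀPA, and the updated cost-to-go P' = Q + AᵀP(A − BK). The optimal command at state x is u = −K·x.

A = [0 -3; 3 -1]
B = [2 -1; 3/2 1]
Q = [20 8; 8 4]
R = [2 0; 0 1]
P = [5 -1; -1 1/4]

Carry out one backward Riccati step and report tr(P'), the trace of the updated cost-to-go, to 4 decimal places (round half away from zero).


27.1081

BᵀP = [8.5000 -1.6250; -6.0000 1.2500]
S = R + BᵀPB = [2 0; 0 1] + [14.5625 -10.1250; -10.1250 7.2500] = [16.5625 -10.1250; -10.1250 8.2500]
BᵀPA = [-4.8750 -23.8750; 3.7500 16.7500]
K = S⁻¹·BᵀPA = [-0.0659 -0.8022; 0.3736 1.0458]
A−BK = [0.5055 -0.3498; 2.7253 -0.8425]
AᵀP(A−BK) = [0.5275 0.4176; 0.4176 2.5806]
P' = Q + AᵀP(A−BK) = [20.5275 8.4176; 8.4176 6.5806]
tr(P') = 27.1081


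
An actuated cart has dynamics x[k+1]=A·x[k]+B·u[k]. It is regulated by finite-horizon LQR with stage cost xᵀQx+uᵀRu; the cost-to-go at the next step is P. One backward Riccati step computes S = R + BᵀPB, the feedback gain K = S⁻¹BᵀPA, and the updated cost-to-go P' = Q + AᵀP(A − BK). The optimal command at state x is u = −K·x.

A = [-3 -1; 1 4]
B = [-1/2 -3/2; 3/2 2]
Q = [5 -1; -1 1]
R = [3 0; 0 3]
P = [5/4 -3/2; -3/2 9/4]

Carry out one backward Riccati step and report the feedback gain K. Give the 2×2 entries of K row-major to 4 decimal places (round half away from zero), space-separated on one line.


0.3686 0.6402 0.7032 1.0009

BᵀP = [-2.8750 4.1250; -4.8750 6.7500]
S = R + BᵀPB = [3 0; 0 3] + [7.6250 12.5625; 12.5625 20.8125] = [10.6250 12.5625; 12.5625 23.8125]
BᵀPA = [12.7500 19.3750; 21.3750 31.8750]
K = S⁻¹·BᵀPA = [0.3686 0.6402; 0.7032 1.0009]
A−BK = [-1.7609 0.8214; -0.9593 1.0380]
AᵀP(A−BK) = [2.7699 2.6946; 2.6946 4.9445]
P' = Q + AᵀP(A−BK) = [7.7699 1.6946; 1.6946 5.9445]
tr(P') = 13.7144


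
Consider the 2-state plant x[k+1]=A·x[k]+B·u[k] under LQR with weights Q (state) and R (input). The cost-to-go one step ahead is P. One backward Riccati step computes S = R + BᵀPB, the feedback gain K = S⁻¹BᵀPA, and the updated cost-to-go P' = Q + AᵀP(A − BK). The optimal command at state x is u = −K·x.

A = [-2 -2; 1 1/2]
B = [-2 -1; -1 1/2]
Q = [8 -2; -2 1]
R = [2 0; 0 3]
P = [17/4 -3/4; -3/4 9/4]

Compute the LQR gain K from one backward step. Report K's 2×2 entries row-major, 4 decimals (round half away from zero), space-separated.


0.4344 0.5337 0.9252 0.7301

BᵀP = [-7.7500 -0.7500; -4.6250 1.8750]
S = R + BᵀPB = [2 0; 0 3] + [16.2500 7.3750; 7.3750 5.5625] = [18.2500 7.3750; 7.3750 8.5625]
BᵀPA = [14.7500 15.1250; 11.1250 10.1875]
K = S⁻¹·BᵀPA = [0.4344 0.5337; 0.9252 0.7301]
A−BK = [-0.2061 -0.2025; 0.9718 0.6687]
AᵀP(A−BK) = [5.5509 4.3804; 4.3804 3.5521]
P' = Q + AᵀP(A−BK) = [13.5509 2.3804; 2.3804 4.5521]
tr(P') = 18.1031


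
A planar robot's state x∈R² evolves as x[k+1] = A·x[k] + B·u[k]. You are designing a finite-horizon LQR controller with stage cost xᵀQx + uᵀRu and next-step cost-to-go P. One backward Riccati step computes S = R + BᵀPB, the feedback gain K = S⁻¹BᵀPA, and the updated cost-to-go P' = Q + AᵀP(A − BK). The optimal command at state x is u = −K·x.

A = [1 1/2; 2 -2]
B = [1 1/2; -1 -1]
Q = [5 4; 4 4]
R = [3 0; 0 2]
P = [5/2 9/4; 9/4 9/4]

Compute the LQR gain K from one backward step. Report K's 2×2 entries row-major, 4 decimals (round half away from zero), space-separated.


BᵀP = [0.2500 0.0000; -1.0000 -1.1250]
S = R + BᵀPB = [3 0; 0 2] + [0.2500 0.1250; 0.1250 0.6250] = [3.2500 0.1250; 0.1250 2.6250]
BᵀPA = [0.2500 0.1250; -3.2500 1.7500]
K = S⁻¹·BᵀPA = [0.1248 0.0128; -1.2440 0.6661]
A−BK = [1.4972 0.1541; 0.8807 -1.3211]
AᵀP(A−BK) = [16.4257 -7.8385; -7.8385 3.9578]
P' = Q + AᵀP(A−BK) = [21.4257 -3.8385; -3.8385 7.9578]
tr(P') = 29.3835

0.1248 0.0128 -1.2440 0.6661
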